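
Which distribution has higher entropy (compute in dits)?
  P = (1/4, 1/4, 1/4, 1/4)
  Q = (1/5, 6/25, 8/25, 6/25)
P

Computing entropies in dits:
H(P) = 0.6021
H(Q) = 0.5956

Distribution P has higher entropy.

Intuition: The distribution closer to uniform (more spread out) has higher entropy.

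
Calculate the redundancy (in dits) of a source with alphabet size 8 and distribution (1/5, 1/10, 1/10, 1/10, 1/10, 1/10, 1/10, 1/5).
0.0235 dits

Redundancy measures how far a source is from maximum entropy:
R = H_max - H(X)

Maximum entropy for 8 symbols: H_max = log_10(8) = 0.9031 dits
Actual entropy: H(X) = 0.8796 dits
Redundancy: R = 0.9031 - 0.8796 = 0.0235 dits

This redundancy represents potential for compression: the source could be compressed by 0.0235 dits per symbol.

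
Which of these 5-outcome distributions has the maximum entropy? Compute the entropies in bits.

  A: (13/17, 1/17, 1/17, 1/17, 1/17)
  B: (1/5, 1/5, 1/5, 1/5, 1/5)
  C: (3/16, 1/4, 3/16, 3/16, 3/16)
B

For a discrete distribution over n outcomes, entropy is maximized by the uniform distribution.

Computing entropies:
H(A) = 1.2577 bits
H(B) = 2.3219 bits
H(C) = 2.3113 bits

The uniform distribution (where all probabilities equal 1/5) achieves the maximum entropy of log_2(5) = 2.3219 bits.

Distribution B has the highest entropy.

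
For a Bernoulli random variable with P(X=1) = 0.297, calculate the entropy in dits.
0.2642 dits

The binary entropy function is:
H(p) = -p log(p) - (1-p) log(1-p)

H(0.297) = -0.297 × log_10(0.297) - 0.703 × log_10(0.703)
H(0.297) = 0.2642 dits

Note: Binary entropy is maximized at p=0.5 (H=1 bit) and minimized at p=0 or p=1 (H=0).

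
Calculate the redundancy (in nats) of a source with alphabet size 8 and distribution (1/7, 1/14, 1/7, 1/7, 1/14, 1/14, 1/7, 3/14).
0.0719 nats

Redundancy measures how far a source is from maximum entropy:
R = H_max - H(X)

Maximum entropy for 8 symbols: H_max = log_e(8) = 2.0794 nats
Actual entropy: H(X) = 2.0076 nats
Redundancy: R = 2.0794 - 2.0076 = 0.0719 nats

This redundancy represents potential for compression: the source could be compressed by 0.0719 nats per symbol.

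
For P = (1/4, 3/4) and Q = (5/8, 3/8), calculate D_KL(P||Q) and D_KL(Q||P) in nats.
D_KL(P||Q) = 0.2908, D_KL(Q||P) = 0.3128

KL divergence is not symmetric: D_KL(P||Q) ≠ D_KL(Q||P) in general.

D_KL(P||Q) = 0.2908 nats
D_KL(Q||P) = 0.3128 nats

No, they are not equal!

This asymmetry is why KL divergence is not a true distance metric.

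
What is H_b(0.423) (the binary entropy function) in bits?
0.9828 bits

The binary entropy function is:
H(p) = -p log(p) - (1-p) log(1-p)

H(0.423) = -0.423 × log_2(0.423) - 0.577 × log_2(0.577)
H(0.423) = 0.9828 bits

Note: Binary entropy is maximized at p=0.5 (H=1 bit) and minimized at p=0 or p=1 (H=0).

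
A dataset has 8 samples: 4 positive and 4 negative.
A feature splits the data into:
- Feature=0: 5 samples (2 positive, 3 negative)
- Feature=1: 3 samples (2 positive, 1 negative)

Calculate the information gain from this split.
0.0488 bits

Information Gain = H(Y) - H(Y|Feature)

Before split:
P(positive) = 4/8 = 0.5000
H(Y) = 1.0000 bits

After split:
Feature=0: H = 0.9710 bits (weight = 5/8)
Feature=1: H = 0.9183 bits (weight = 3/8)
H(Y|Feature) = (5/8)×0.9710 + (3/8)×0.9183 = 0.9512 bits

Information Gain = 1.0000 - 0.9512 = 0.0488 bits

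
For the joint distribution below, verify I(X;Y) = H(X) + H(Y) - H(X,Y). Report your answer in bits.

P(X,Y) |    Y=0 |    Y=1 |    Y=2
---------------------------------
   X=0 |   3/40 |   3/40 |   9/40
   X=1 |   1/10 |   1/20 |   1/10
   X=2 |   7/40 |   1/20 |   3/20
I(X;Y) = 0.0497 bits

Mutual information has multiple equivalent forms:
- I(X;Y) = H(X) - H(X|Y)
- I(X;Y) = H(Y) - H(Y|X)
- I(X;Y) = H(X) + H(Y) - H(X,Y)

Computing all quantities:
H(X) = 1.5613, H(Y) = 1.4803, H(X,Y) = 2.9919
H(X|Y) = 1.5116, H(Y|X) = 1.4306

Verification:
H(X) - H(X|Y) = 1.5613 - 1.5116 = 0.0497
H(Y) - H(Y|X) = 1.4803 - 1.4306 = 0.0497
H(X) + H(Y) - H(X,Y) = 1.5613 + 1.4803 - 2.9919 = 0.0497

All forms give I(X;Y) = 0.0497 bits. ✓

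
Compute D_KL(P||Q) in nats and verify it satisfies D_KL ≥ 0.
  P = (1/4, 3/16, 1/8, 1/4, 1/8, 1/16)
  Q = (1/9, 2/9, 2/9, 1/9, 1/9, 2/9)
0.2371 nats

KL divergence satisfies the Gibbs inequality: D_KL(P||Q) ≥ 0 for all distributions P, Q.

D_KL(P||Q) = Σ p(x) log(p(x)/q(x))
Term by term:
  x=0: 1/4 × log_e[(1/4)/(1/9)] = 0.2027
  x=1: 3/16 × log_e[(3/16)/(2/9)] = -0.0319
  x=2: 1/8 × log_e[(1/8)/(2/9)] = -0.0719
  x=3: 1/4 × log_e[(1/4)/(1/9)] = 0.2027
  x=4: 1/8 × log_e[(1/8)/(1/9)] = 0.0147
  x=5: 1/16 × log_e[(1/16)/(2/9)] = -0.0793
D_KL(P||Q) = 0.2371 nats

D_KL(P||Q) = 0.2371 ≥ 0 ✓

This non-negativity is a fundamental property: relative entropy cannot be negative because it measures how different Q is from P.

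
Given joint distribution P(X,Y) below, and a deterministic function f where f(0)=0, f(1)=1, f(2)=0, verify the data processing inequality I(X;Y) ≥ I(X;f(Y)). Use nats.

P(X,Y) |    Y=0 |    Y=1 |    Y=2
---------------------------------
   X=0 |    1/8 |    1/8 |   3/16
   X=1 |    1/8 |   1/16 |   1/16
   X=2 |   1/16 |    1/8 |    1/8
I(X;Y) = 0.0331, I(X;f(Y)) = 0.0084, inequality holds: 0.0331 ≥ 0.0084

Data Processing Inequality: For any Markov chain X → Y → Z, we have I(X;Y) ≥ I(X;Z).

Here Z = f(Y) is a deterministic function of Y, forming X → Y → Z.

Original I(X;Y) = 0.0331 nats

After applying f:
P(X,Z) where Z=f(Y):
- P(X,Z=0) = P(X,Y=0) + P(X,Y=2)
- P(X,Z=1) = P(X,Y=1)

I(X;Z) = I(X;f(Y)) = 0.0084 nats

Verification: 0.0331 ≥ 0.0084 ✓

Information cannot be created by processing; the function f can only lose information about X.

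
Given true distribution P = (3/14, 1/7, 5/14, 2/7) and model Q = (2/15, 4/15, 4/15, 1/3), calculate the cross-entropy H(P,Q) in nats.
1.4065 nats

Cross-entropy: H(P,Q) = -Σ p(x) log q(x)

Alternatively: H(P,Q) = H(P) + D_KL(P||Q)
H(P) = 1.3337 nats
D_KL(P||Q) = 0.0728 nats

H(P,Q) = 1.3337 + 0.0728 = 1.4065 nats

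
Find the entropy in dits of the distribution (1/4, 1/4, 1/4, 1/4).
0.6021 dits

Shannon entropy is H(X) = -Σ p(x) log p(x).

For P = (1/4, 1/4, 1/4, 1/4):
H = -1/4 × log_10(1/4) -1/4 × log_10(1/4) -1/4 × log_10(1/4) -1/4 × log_10(1/4)
H = 0.6021 dits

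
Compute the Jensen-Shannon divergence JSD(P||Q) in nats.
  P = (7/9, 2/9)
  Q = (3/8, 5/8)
0.0858 nats

Jensen-Shannon divergence is:
JSD(P||Q) = 0.5 × D_KL(P||M) + 0.5 × D_KL(Q||M)
where M = 0.5 × (P + Q) is the mixture distribution.

M = 0.5 × (7/9, 2/9) + 0.5 × (3/8, 5/8) = (0.576389, 0.423611)

D_KL(P||M) = 0.0897 nats
D_KL(Q||M) = 0.0819 nats

JSD(P||Q) = 0.5 × 0.0897 + 0.5 × 0.0819 = 0.0858 nats

Unlike KL divergence, JSD is symmetric and bounded: 0 ≤ JSD ≤ log(2).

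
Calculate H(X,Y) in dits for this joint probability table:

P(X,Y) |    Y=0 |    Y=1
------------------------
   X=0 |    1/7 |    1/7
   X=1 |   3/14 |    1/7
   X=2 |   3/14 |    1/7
0.7696 dits

Joint entropy is H(X,Y) = -Σ_{x,y} p(x,y) log p(x,y).

Summing over all non-zero entries:
H(X,Y) = -[1/7·log_10(1/7) + 1/7·log_10(1/7) + 3/14·log_10(3/14) + 1/7·log_10(1/7) + 3/14·log_10(3/14) + 1/7·log_10(1/7)]
H(X,Y) = 0.7696 dits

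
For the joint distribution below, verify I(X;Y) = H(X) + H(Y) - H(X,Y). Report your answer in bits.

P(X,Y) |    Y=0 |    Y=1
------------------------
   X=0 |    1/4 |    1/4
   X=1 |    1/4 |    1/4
I(X;Y) = 0.0000 bits

Mutual information has multiple equivalent forms:
- I(X;Y) = H(X) - H(X|Y)
- I(X;Y) = H(Y) - H(Y|X)
- I(X;Y) = H(X) + H(Y) - H(X,Y)

Computing all quantities:
H(X) = 1.0000, H(Y) = 1.0000, H(X,Y) = 2.0000
H(X|Y) = 1.0000, H(Y|X) = 1.0000

Verification:
H(X) - H(X|Y) = 1.0000 - 1.0000 = 0.0000
H(Y) - H(Y|X) = 1.0000 - 1.0000 = 0.0000
H(X) + H(Y) - H(X,Y) = 1.0000 + 1.0000 - 2.0000 = 0.0000

All forms give I(X;Y) = 0.0000 bits. ✓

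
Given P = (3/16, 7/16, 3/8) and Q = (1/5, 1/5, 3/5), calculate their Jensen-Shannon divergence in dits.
0.0156 dits

Jensen-Shannon divergence is:
JSD(P||Q) = 0.5 × D_KL(P||M) + 0.5 × D_KL(Q||M)
where M = 0.5 × (P + Q) is the mixture distribution.

M = 0.5 × (3/16, 7/16, 3/8) + 0.5 × (1/5, 1/5, 3/5) = (0.19375, 0.31875, 0.4875)

D_KL(P||M) = 0.0148 dits
D_KL(Q||M) = 0.0164 dits

JSD(P||Q) = 0.5 × 0.0148 + 0.5 × 0.0164 = 0.0156 dits

Unlike KL divergence, JSD is symmetric and bounded: 0 ≤ JSD ≤ log(2).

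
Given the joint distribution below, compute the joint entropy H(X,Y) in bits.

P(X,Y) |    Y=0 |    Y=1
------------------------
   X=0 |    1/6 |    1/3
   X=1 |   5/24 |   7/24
1.9491 bits

Joint entropy is H(X,Y) = -Σ_{x,y} p(x,y) log p(x,y).

Summing over all non-zero entries:
H(X,Y) = -[1/6·log_2(1/6) + 1/3·log_2(1/3) + 5/24·log_2(5/24) + 7/24·log_2(7/24)]
H(X,Y) = 1.9491 bits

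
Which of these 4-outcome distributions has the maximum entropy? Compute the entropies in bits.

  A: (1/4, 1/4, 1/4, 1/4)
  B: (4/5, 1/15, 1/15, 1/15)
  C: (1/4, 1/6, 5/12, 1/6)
A

For a discrete distribution over n outcomes, entropy is maximized by the uniform distribution.

Computing entropies:
H(A) = 2.0000 bits
H(B) = 1.0389 bits
H(C) = 1.8879 bits

The uniform distribution (where all probabilities equal 1/4) achieves the maximum entropy of log_2(4) = 2.0000 bits.

Distribution A has the highest entropy.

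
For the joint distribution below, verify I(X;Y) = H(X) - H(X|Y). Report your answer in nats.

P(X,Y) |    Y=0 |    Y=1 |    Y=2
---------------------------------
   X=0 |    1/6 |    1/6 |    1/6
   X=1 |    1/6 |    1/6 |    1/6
I(X;Y) = 0.0000 nats

Mutual information has multiple equivalent forms:
- I(X;Y) = H(X) - H(X|Y)
- I(X;Y) = H(Y) - H(Y|X)
- I(X;Y) = H(X) + H(Y) - H(X,Y)

Computing all quantities:
H(X) = 0.6931, H(Y) = 1.0986, H(X,Y) = 1.7918
H(X|Y) = 0.6931, H(Y|X) = 1.0986

Verification:
H(X) - H(X|Y) = 0.6931 - 0.6931 = 0.0000
H(Y) - H(Y|X) = 1.0986 - 1.0986 = 0.0000
H(X) + H(Y) - H(X,Y) = 0.6931 + 1.0986 - 1.7918 = 0.0000

All forms give I(X;Y) = 0.0000 nats. ✓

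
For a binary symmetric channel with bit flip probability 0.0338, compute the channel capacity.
0.7869 bits

For a binary symmetric channel (BSC) with error probability p:
Capacity C = 1 - H(p) bits per symbol

where H(p) = -p log₂(p) - (1-p) log₂(1-p) is the binary entropy function.

H(0.0338) = 0.2131 bits
C = 1 - 0.2131 = 0.7869 bits per symbol

This means we can reliably transmit up to 0.7869 bits of information per channel use.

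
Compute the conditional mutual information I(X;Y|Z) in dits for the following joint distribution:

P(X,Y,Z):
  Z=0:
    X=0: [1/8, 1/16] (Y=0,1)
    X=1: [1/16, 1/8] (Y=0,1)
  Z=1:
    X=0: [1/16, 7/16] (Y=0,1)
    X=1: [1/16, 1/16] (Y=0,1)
0.0256 dits

Conditional mutual information: I(X;Y|Z) = H(X|Z) + H(Y|Z) - H(X,Y|Z)

H(Z) = 0.2873
H(X,Z) = 0.5360 → H(X|Z) = 0.2487
H(Y,Z) = 0.5360 → H(Y|Z) = 0.2487
H(X,Y,Z) = 0.7591 → H(X,Y|Z) = 0.4718

I(X;Y|Z) = 0.2487 + 0.2487 - 0.4718 = 0.0256 dits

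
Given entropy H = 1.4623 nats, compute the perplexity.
4.3159

Perplexity is e^H (or exp(H) for natural log).

H = 1.4623 nats
Perplexity = e^1.4623 = 4.3159

Interpretation: The model's uncertainty is equivalent to choosing uniformly among 4.3 options.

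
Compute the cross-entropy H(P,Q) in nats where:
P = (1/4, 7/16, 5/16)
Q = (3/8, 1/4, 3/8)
1.1582 nats

Cross-entropy: H(P,Q) = -Σ p(x) log q(x)

Alternatively: H(P,Q) = H(P) + D_KL(P||Q)
H(P) = 1.0717 nats
D_KL(P||Q) = 0.0865 nats

H(P,Q) = 1.0717 + 0.0865 = 1.1582 nats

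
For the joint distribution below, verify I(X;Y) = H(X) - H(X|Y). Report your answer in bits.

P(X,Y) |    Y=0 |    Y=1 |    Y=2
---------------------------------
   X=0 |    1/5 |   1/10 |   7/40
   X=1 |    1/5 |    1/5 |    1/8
I(X;Y) = 0.0287 bits

Mutual information has multiple equivalent forms:
- I(X;Y) = H(X) - H(X|Y)
- I(X;Y) = H(Y) - H(Y|X)
- I(X;Y) = H(X) + H(Y) - H(X,Y)

Computing all quantities:
H(X) = 0.9982, H(Y) = 1.5710, H(X,Y) = 2.5404
H(X|Y) = 0.9694, H(Y|X) = 1.5422

Verification:
H(X) - H(X|Y) = 0.9982 - 0.9694 = 0.0287
H(Y) - H(Y|X) = 1.5710 - 1.5422 = 0.0287
H(X) + H(Y) - H(X,Y) = 0.9982 + 1.5710 - 2.5404 = 0.0287

All forms give I(X;Y) = 0.0287 bits. ✓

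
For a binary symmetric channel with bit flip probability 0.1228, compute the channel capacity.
0.4626 bits

For a binary symmetric channel (BSC) with error probability p:
Capacity C = 1 - H(p) bits per symbol

where H(p) = -p log₂(p) - (1-p) log₂(1-p) is the binary entropy function.

H(0.1228) = 0.5374 bits
C = 1 - 0.5374 = 0.4626 bits per symbol

This means we can reliably transmit up to 0.4626 bits of information per channel use.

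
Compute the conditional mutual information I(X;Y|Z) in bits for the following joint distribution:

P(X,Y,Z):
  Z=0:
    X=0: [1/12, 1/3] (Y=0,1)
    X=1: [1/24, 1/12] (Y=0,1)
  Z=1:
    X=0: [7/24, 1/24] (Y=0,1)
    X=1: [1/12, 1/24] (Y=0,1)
0.0241 bits

Conditional mutual information: I(X;Y|Z) = H(X|Z) + H(Y|Z) - H(X,Y|Z)

H(Z) = 0.9950
H(X,Z) = 1.8046 → H(X|Z) = 0.8096
H(Y,Z) = 1.7307 → H(Y|Z) = 0.7357
H(X,Y,Z) = 2.5162 → H(X,Y|Z) = 1.5212

I(X;Y|Z) = 0.8096 + 0.7357 - 1.5212 = 0.0241 bits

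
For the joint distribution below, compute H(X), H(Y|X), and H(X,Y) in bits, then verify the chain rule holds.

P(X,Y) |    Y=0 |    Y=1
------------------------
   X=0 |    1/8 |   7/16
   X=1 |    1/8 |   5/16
H(X,Y) = 1.7962, H(X) = 0.9887, H(Y|X) = 0.8075 (all in bits)

Chain rule: H(X,Y) = H(X) + H(Y|X)

Left side — joint entropy directly:
H(X,Y) = -Σ p(x,y) log p(x,y) = 1.7962 bits

Right side — compute H(Y|X) from the conditional distributions:
P(X) = (9/16, 7/16), so H(X) = 0.9887 bits
H(Y|X) = Σ_x P(X=x) · H(Y|X=x):
  P(Y|X=0) = (2/9, 7/9), H(Y|X=0) = 0.7642, weight P(X=0) = 9/16
  P(Y|X=1) = (2/7, 5/7), H(Y|X=1) = 0.8631, weight P(X=1) = 7/16
H(Y|X) = 0.8075 bits

H(X) + H(Y|X) = 0.9887 + 0.8075 = 1.7962 bits

Both sides equal 1.7962 bits. ✓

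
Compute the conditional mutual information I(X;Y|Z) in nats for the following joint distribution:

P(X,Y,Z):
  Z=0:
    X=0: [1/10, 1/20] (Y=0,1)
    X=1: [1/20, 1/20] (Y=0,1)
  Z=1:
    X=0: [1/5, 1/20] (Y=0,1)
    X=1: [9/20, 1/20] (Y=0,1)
0.0103 nats

Conditional mutual information: I(X;Y|Z) = H(X|Z) + H(Y|Z) - H(X,Y|Z)

H(Z) = 0.5623
H(X,Z) = 1.2080 → H(X|Z) = 0.6456
H(Y,Z) = 1.0251 → H(Y|Z) = 0.4628
H(X,Y,Z) = 1.6604 → H(X,Y|Z) = 1.0981

I(X;Y|Z) = 0.6456 + 0.4628 - 1.0981 = 0.0103 nats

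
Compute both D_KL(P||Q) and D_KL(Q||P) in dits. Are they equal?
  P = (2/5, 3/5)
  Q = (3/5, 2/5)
D_KL(P||Q) = 0.0352, D_KL(Q||P) = 0.0352

KL divergence is not symmetric: D_KL(P||Q) ≠ D_KL(Q||P) in general.

D_KL(P||Q) = 0.0352 dits
D_KL(Q||P) = 0.0352 dits

In this case they happen to be equal (to 4 decimal places).

This asymmetry is why KL divergence is not a true distance metric.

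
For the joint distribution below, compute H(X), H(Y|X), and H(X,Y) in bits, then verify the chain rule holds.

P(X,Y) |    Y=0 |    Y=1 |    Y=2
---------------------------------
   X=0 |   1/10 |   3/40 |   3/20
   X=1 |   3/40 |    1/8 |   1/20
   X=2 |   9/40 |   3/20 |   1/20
H(X,Y) = 3.0052, H(X) = 1.5516, H(Y|X) = 1.4536 (all in bits)

Chain rule: H(X,Y) = H(X) + H(Y|X)

Left side — joint entropy directly:
H(X,Y) = -Σ p(x,y) log p(x,y) = 3.0052 bits

Right side — compute H(Y|X) from the conditional distributions:
P(X) = (13/40, 1/4, 17/40), so H(X) = 1.5516 bits
H(Y|X) = Σ_x P(X=x) · H(Y|X=x):
  P(Y|X=0) = (4/13, 3/13, 6/13), H(Y|X=0) = 1.5262, weight P(X=0) = 13/40
  P(Y|X=1) = (3/10, 1/2, 1/5), H(Y|X=1) = 1.4855, weight P(X=1) = 1/4
  P(Y|X=2) = (9/17, 6/17, 2/17), H(Y|X=2) = 1.3793, weight P(X=2) = 17/40
H(Y|X) = 1.4536 bits

H(X) + H(Y|X) = 1.5516 + 1.4536 = 3.0052 bits

Both sides equal 3.0052 bits. ✓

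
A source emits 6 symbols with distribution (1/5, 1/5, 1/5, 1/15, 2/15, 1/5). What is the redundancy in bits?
0.0794 bits

Redundancy measures how far a source is from maximum entropy:
R = H_max - H(X)

Maximum entropy for 6 symbols: H_max = log_2(6) = 2.5850 bits
Actual entropy: H(X) = 2.5056 bits
Redundancy: R = 2.5850 - 2.5056 = 0.0794 bits

This redundancy represents potential for compression: the source could be compressed by 0.0794 bits per symbol.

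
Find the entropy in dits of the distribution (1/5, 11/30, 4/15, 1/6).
0.5823 dits

Shannon entropy is H(X) = -Σ p(x) log p(x).

For P = (1/5, 11/30, 4/15, 1/6):
H = -1/5 × log_10(1/5) -11/30 × log_10(11/30) -4/15 × log_10(4/15) -1/6 × log_10(1/6)
H = 0.5823 dits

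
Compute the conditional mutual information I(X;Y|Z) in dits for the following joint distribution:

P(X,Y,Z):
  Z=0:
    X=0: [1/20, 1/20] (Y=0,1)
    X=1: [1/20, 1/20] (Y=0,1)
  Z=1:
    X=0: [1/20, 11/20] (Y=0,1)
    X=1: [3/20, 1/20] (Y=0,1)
0.0718 dits

Conditional mutual information: I(X;Y|Z) = H(X|Z) + H(Y|Z) - H(X,Y|Z)

H(Z) = 0.2173
H(X,Z) = 0.4729 → H(X|Z) = 0.2556
H(Y,Z) = 0.4729 → H(Y|Z) = 0.2556
H(X,Y,Z) = 0.6567 → H(X,Y|Z) = 0.4394

I(X;Y|Z) = 0.2556 + 0.2556 - 0.4394 = 0.0718 dits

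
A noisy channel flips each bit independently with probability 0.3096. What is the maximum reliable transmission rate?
0.1073 bits

For a binary symmetric channel (BSC) with error probability p:
Capacity C = 1 - H(p) bits per symbol

where H(p) = -p log₂(p) - (1-p) log₂(1-p) is the binary entropy function.

H(0.3096) = 0.8927 bits
C = 1 - 0.8927 = 0.1073 bits per symbol

This means we can reliably transmit up to 0.1073 bits of information per channel use.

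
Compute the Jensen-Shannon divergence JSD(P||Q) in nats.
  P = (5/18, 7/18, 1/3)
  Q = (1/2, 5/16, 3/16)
0.0285 nats

Jensen-Shannon divergence is:
JSD(P||Q) = 0.5 × D_KL(P||M) + 0.5 × D_KL(Q||M)
where M = 0.5 × (P + Q) is the mixture distribution.

M = 0.5 × (5/18, 7/18, 1/3) + 0.5 × (1/2, 5/16, 3/16) = (7/18, 0.350694, 0.260417)

D_KL(P||M) = 0.0290 nats
D_KL(Q||M) = 0.0280 nats

JSD(P||Q) = 0.5 × 0.0290 + 0.5 × 0.0280 = 0.0285 nats

Unlike KL divergence, JSD is symmetric and bounded: 0 ≤ JSD ≤ log(2).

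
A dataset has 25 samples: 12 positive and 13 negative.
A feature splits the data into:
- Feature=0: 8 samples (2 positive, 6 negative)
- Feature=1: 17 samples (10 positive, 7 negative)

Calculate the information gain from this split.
0.0746 bits

Information Gain = H(Y) - H(Y|Feature)

Before split:
P(positive) = 12/25 = 0.4800
H(Y) = 0.9988 bits

After split:
Feature=0: H = 0.8113 bits (weight = 8/25)
Feature=1: H = 0.9774 bits (weight = 17/25)
H(Y|Feature) = (8/25)×0.8113 + (17/25)×0.9774 = 0.9243 bits

Information Gain = 0.9988 - 0.9243 = 0.0746 bits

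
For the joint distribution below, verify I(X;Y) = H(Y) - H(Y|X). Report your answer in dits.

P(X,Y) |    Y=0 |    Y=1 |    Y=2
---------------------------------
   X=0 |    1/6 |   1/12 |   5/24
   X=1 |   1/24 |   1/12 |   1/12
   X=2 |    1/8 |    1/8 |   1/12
I(X;Y) = 0.0165 dits

Mutual information has multiple equivalent forms:
- I(X;Y) = H(X) - H(X|Y)
- I(X;Y) = H(Y) - H(Y|X)
- I(X;Y) = H(X) + H(Y) - H(X,Y)

Computing all quantities:
H(X) = 0.4563, H(Y) = 0.4749, H(X,Y) = 0.9146
H(X|Y) = 0.4398, H(Y|X) = 0.4584

Verification:
H(X) - H(X|Y) = 0.4563 - 0.4398 = 0.0165
H(Y) - H(Y|X) = 0.4749 - 0.4584 = 0.0165
H(X) + H(Y) - H(X,Y) = 0.4563 + 0.4749 - 0.9146 = 0.0165

All forms give I(X;Y) = 0.0165 dits. ✓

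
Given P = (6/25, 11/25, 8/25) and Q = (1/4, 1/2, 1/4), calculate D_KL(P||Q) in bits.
0.0187 bits

KL divergence: D_KL(P||Q) = Σ p(x) log(p(x)/q(x))

Computing term by term:
  x=0: 6/25 × log_2[(6/25)/(1/4)] = 6/25 × -0.0589 = -0.0141
  x=1: 11/25 × log_2[(11/25)/(1/2)] = 11/25 × -0.1844 = -0.0811
  x=2: 8/25 × log_2[(8/25)/(1/4)] = 8/25 × 0.3561 = 0.1140

D_KL(P||Q) = 0.0187 bits

Note: KL divergence is always non-negative and equals 0 iff P = Q.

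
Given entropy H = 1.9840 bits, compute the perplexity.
3.9559

Perplexity is 2^H (or exp(H) for natural log).

H = 1.9840 bits
Perplexity = 2^1.9840 = 3.9559

Interpretation: The model's uncertainty is equivalent to choosing uniformly among 4.0 options.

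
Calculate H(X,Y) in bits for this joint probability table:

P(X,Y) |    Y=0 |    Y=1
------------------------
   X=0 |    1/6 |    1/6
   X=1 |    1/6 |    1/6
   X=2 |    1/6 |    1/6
2.5850 bits

Joint entropy is H(X,Y) = -Σ_{x,y} p(x,y) log p(x,y).

Summing over all non-zero entries:
H(X,Y) = -[1/6·log_2(1/6) + 1/6·log_2(1/6) + 1/6·log_2(1/6) + 1/6·log_2(1/6) + 1/6·log_2(1/6) + 1/6·log_2(1/6)]
H(X,Y) = 2.5850 bits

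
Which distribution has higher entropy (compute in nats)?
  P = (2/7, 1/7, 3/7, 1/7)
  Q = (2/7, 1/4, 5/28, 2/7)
Q

Computing entropies in nats:
H(P) = 1.2770
H(Q) = 1.3701

Distribution Q has higher entropy.

Intuition: The distribution closer to uniform (more spread out) has higher entropy.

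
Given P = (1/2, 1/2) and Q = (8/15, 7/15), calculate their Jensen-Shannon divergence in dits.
0.0002 dits

Jensen-Shannon divergence is:
JSD(P||Q) = 0.5 × D_KL(P||M) + 0.5 × D_KL(Q||M)
where M = 0.5 × (P + Q) is the mixture distribution.

M = 0.5 × (1/2, 1/2) + 0.5 × (8/15, 7/15) = (0.516667, 0.483333)

D_KL(P||M) = 0.0002 dits
D_KL(Q||M) = 0.0002 dits

JSD(P||Q) = 0.5 × 0.0002 + 0.5 × 0.0002 = 0.0002 dits

Unlike KL divergence, JSD is symmetric and bounded: 0 ≤ JSD ≤ log(2).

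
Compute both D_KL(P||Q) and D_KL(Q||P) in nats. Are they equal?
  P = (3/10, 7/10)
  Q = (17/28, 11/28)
D_KL(P||Q) = 0.1928, D_KL(Q||P) = 0.2011

KL divergence is not symmetric: D_KL(P||Q) ≠ D_KL(Q||P) in general.

D_KL(P||Q) = 0.1928 nats
D_KL(Q||P) = 0.2011 nats

No, they are not equal!

This asymmetry is why KL divergence is not a true distance metric.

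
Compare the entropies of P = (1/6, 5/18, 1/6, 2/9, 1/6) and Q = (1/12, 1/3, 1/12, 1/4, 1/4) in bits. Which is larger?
P

Computing entropies in bits:
H(P) = 2.2880
H(Q) = 2.1258

Distribution P has higher entropy.

Intuition: The distribution closer to uniform (more spread out) has higher entropy.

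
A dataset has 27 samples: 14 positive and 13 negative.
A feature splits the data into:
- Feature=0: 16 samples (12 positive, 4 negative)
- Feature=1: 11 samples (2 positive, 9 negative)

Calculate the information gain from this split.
0.2396 bits

Information Gain = H(Y) - H(Y|Feature)

Before split:
P(positive) = 14/27 = 0.5185
H(Y) = 0.9990 bits

After split:
Feature=0: H = 0.8113 bits (weight = 16/27)
Feature=1: H = 0.6840 bits (weight = 11/27)
H(Y|Feature) = (16/27)×0.8113 + (11/27)×0.6840 = 0.7594 bits

Information Gain = 0.9990 - 0.7594 = 0.2396 bits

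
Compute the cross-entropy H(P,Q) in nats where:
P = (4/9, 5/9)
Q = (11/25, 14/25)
0.6870 nats

Cross-entropy: H(P,Q) = -Σ p(x) log q(x)

Alternatively: H(P,Q) = H(P) + D_KL(P||Q)
H(P) = 0.6870 nats
D_KL(P||Q) = 0.0000 nats

H(P,Q) = 0.6870 + 0.0000 = 0.6870 nats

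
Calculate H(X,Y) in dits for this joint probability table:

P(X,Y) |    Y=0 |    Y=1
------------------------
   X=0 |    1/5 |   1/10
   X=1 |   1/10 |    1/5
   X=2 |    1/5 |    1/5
0.7592 dits

Joint entropy is H(X,Y) = -Σ_{x,y} p(x,y) log p(x,y).

Summing over all non-zero entries:
H(X,Y) = -[1/5·log_10(1/5) + 1/10·log_10(1/10) + 1/10·log_10(1/10) + 1/5·log_10(1/5) + 1/5·log_10(1/5) + 1/5·log_10(1/5)]
H(X,Y) = 0.7592 dits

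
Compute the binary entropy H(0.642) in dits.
0.2833 dits

The binary entropy function is:
H(p) = -p log(p) - (1-p) log(1-p)

H(0.642) = -0.642 × log_10(0.642) - 0.358 × log_10(0.358)
H(0.642) = 0.2833 dits

Note: Binary entropy is maximized at p=0.5 (H=1 bit) and minimized at p=0 or p=1 (H=0).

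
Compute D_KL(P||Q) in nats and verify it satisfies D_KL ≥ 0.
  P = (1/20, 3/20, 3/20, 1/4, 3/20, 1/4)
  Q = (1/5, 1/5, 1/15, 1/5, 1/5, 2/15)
0.1790 nats

KL divergence satisfies the Gibbs inequality: D_KL(P||Q) ≥ 0 for all distributions P, Q.

D_KL(P||Q) = Σ p(x) log(p(x)/q(x))
Term by term:
  x=0: 1/20 × log_e[(1/20)/(1/5)] = -0.0693
  x=1: 3/20 × log_e[(3/20)/(1/5)] = -0.0432
  x=2: 3/20 × log_e[(3/20)/(1/15)] = 0.1216
  x=3: 1/4 × log_e[(1/4)/(1/5)] = 0.0558
  x=4: 3/20 × log_e[(3/20)/(1/5)] = -0.0432
  x=5: 1/4 × log_e[(1/4)/(2/15)] = 0.1572
D_KL(P||Q) = 0.1790 nats

D_KL(P||Q) = 0.1790 ≥ 0 ✓

This non-negativity is a fundamental property: relative entropy cannot be negative because it measures how different Q is from P.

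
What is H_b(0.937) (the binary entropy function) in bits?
0.3392 bits

The binary entropy function is:
H(p) = -p log(p) - (1-p) log(1-p)

H(0.937) = -0.937 × log_2(0.937) - 0.063 × log_2(0.063)
H(0.937) = 0.3392 bits

Note: Binary entropy is maximized at p=0.5 (H=1 bit) and minimized at p=0 or p=1 (H=0).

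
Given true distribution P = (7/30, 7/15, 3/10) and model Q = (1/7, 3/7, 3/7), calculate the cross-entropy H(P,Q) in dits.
0.4793 dits

Cross-entropy: H(P,Q) = -Σ p(x) log q(x)

Alternatively: H(P,Q) = H(P) + D_KL(P||Q)
H(P) = 0.4588 dits
D_KL(P||Q) = 0.0205 dits

H(P,Q) = 0.4588 + 0.0205 = 0.4793 dits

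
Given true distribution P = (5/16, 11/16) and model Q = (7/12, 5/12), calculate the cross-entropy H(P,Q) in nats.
0.7703 nats

Cross-entropy: H(P,Q) = -Σ p(x) log q(x)

Alternatively: H(P,Q) = H(P) + D_KL(P||Q)
H(P) = 0.6211 nats
D_KL(P||Q) = 0.1492 nats

H(P,Q) = 0.6211 + 0.1492 = 0.7703 nats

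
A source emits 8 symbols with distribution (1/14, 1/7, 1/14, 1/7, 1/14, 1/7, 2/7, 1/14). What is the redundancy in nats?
0.1335 nats

Redundancy measures how far a source is from maximum entropy:
R = H_max - H(X)

Maximum entropy for 8 symbols: H_max = log_e(8) = 2.0794 nats
Actual entropy: H(X) = 1.9459 nats
Redundancy: R = 2.0794 - 1.9459 = 0.1335 nats

This redundancy represents potential for compression: the source could be compressed by 0.1335 nats per symbol.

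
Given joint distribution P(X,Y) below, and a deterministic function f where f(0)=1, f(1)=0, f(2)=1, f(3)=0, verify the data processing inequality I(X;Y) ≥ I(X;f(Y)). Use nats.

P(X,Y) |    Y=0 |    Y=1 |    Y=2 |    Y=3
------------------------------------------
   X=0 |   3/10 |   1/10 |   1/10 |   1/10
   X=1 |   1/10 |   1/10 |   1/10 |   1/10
I(X;Y) = 0.0322, I(X;f(Y)) = 0.0138, inequality holds: 0.0322 ≥ 0.0138

Data Processing Inequality: For any Markov chain X → Y → Z, we have I(X;Y) ≥ I(X;Z).

Here Z = f(Y) is a deterministic function of Y, forming X → Y → Z.

Original I(X;Y) = 0.0322 nats

After applying f:
P(X,Z) where Z=f(Y):
- P(X,Z=0) = P(X,Y=1) + P(X,Y=3)
- P(X,Z=1) = P(X,Y=0) + P(X,Y=2)

I(X;Z) = I(X;f(Y)) = 0.0138 nats

Verification: 0.0322 ≥ 0.0138 ✓

Information cannot be created by processing; the function f can only lose information about X.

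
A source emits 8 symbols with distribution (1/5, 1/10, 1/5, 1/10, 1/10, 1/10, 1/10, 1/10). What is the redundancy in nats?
0.0541 nats

Redundancy measures how far a source is from maximum entropy:
R = H_max - H(X)

Maximum entropy for 8 symbols: H_max = log_e(8) = 2.0794 nats
Actual entropy: H(X) = 2.0253 nats
Redundancy: R = 2.0794 - 2.0253 = 0.0541 nats

This redundancy represents potential for compression: the source could be compressed by 0.0541 nats per symbol.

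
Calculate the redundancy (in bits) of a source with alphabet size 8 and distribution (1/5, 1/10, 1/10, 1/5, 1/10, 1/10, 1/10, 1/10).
0.0781 bits

Redundancy measures how far a source is from maximum entropy:
R = H_max - H(X)

Maximum entropy for 8 symbols: H_max = log_2(8) = 3.0000 bits
Actual entropy: H(X) = 2.9219 bits
Redundancy: R = 3.0000 - 2.9219 = 0.0781 bits

This redundancy represents potential for compression: the source could be compressed by 0.0781 bits per symbol.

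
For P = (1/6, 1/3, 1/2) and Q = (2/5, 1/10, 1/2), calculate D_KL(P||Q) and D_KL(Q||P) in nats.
D_KL(P||Q) = 0.2554, D_KL(Q||P) = 0.2298

KL divergence is not symmetric: D_KL(P||Q) ≠ D_KL(Q||P) in general.

D_KL(P||Q) = 0.2554 nats
D_KL(Q||P) = 0.2298 nats

No, they are not equal!

This asymmetry is why KL divergence is not a true distance metric.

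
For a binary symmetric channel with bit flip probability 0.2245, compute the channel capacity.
0.2317 bits

For a binary symmetric channel (BSC) with error probability p:
Capacity C = 1 - H(p) bits per symbol

where H(p) = -p log₂(p) - (1-p) log₂(1-p) is the binary entropy function.

H(0.2245) = 0.7683 bits
C = 1 - 0.7683 = 0.2317 bits per symbol

This means we can reliably transmit up to 0.2317 bits of information per channel use.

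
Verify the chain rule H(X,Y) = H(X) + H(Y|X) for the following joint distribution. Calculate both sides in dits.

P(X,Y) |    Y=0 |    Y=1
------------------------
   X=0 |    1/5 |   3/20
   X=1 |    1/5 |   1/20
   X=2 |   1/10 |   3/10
H(X,Y) = 0.7251, H(X) = 0.4693, H(Y|X) = 0.2558 (all in dits)

Chain rule: H(X,Y) = H(X) + H(Y|X)

Left side — joint entropy directly:
H(X,Y) = -Σ p(x,y) log p(x,y) = 0.7251 dits

Right side — compute H(Y|X) from the conditional distributions:
P(X) = (7/20, 1/4, 2/5), so H(X) = 0.4693 dits
H(Y|X) = Σ_x P(X=x) · H(Y|X=x):
  P(Y|X=0) = (4/7, 3/7), H(Y|X=0) = 0.2966, weight P(X=0) = 7/20
  P(Y|X=1) = (4/5, 1/5), H(Y|X=1) = 0.2173, weight P(X=1) = 1/4
  P(Y|X=2) = (1/4, 3/4), H(Y|X=2) = 0.2442, weight P(X=2) = 2/5
H(Y|X) = 0.2558 dits

H(X) + H(Y|X) = 0.4693 + 0.2558 = 0.7251 dits

Both sides equal 0.7251 dits. ✓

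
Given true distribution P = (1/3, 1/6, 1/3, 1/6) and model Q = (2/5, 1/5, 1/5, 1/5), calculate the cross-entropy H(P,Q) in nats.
1.3784 nats

Cross-entropy: H(P,Q) = -Σ p(x) log q(x)

Alternatively: H(P,Q) = H(P) + D_KL(P||Q)
H(P) = 1.3297 nats
D_KL(P||Q) = 0.0487 nats

H(P,Q) = 1.3297 + 0.0487 = 1.3784 nats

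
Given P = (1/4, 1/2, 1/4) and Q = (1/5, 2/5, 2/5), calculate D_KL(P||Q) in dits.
0.0217 dits

KL divergence: D_KL(P||Q) = Σ p(x) log(p(x)/q(x))

Computing term by term:
  x=0: 1/4 × log_10[(1/4)/(1/5)] = 1/4 × 0.0969 = 0.0242
  x=1: 1/2 × log_10[(1/2)/(2/5)] = 1/2 × 0.0969 = 0.0485
  x=2: 1/4 × log_10[(1/4)/(2/5)] = 1/4 × -0.2041 = -0.0510

D_KL(P||Q) = 0.0217 dits

Note: KL divergence is always non-negative and equals 0 iff P = Q.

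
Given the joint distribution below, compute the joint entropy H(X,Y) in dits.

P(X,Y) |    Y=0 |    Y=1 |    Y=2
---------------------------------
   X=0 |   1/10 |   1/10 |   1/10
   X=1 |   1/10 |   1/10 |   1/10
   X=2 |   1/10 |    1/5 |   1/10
0.9398 dits

Joint entropy is H(X,Y) = -Σ_{x,y} p(x,y) log p(x,y).

Summing over all non-zero entries:
H(X,Y) = -[1/10·log_10(1/10) + 1/10·log_10(1/10) + 1/10·log_10(1/10) + 1/10·log_10(1/10) + 1/10·log_10(1/10) + 1/10·log_10(1/10) + 1/10·log_10(1/10) + 1/5·log_10(1/5) + 1/10·log_10(1/10)]
H(X,Y) = 0.9398 dits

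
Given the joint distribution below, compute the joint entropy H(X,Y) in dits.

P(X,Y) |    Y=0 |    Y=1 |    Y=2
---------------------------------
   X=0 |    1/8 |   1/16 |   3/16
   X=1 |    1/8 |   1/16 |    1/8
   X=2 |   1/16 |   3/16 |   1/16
0.9123 dits

Joint entropy is H(X,Y) = -Σ_{x,y} p(x,y) log p(x,y).

Summing over all non-zero entries:
H(X,Y) = -[1/8·log_10(1/8) + 1/16·log_10(1/16) + 3/16·log_10(3/16) + 1/8·log_10(1/8) + 1/16·log_10(1/16) + 1/8·log_10(1/8) + 1/16·log_10(1/16) + 3/16·log_10(3/16) + 1/16·log_10(1/16)]
H(X,Y) = 0.9123 dits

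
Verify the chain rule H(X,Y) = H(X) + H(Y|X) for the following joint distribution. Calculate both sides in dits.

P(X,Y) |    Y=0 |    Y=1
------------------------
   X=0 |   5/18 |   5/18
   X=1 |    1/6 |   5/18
H(X,Y) = 0.5933, H(X) = 0.2983, H(Y|X) = 0.2949 (all in dits)

Chain rule: H(X,Y) = H(X) + H(Y|X)

Left side — joint entropy directly:
H(X,Y) = -Σ p(x,y) log p(x,y) = 0.5933 dits

Right side — compute H(Y|X) from the conditional distributions:
P(X) = (5/9, 4/9), so H(X) = 0.2983 dits
H(Y|X) = Σ_x P(X=x) · H(Y|X=x):
  P(Y|X=0) = (1/2, 1/2), H(Y|X=0) = 0.3010, weight P(X=0) = 5/9
  P(Y|X=1) = (3/8, 5/8), H(Y|X=1) = 0.2873, weight P(X=1) = 4/9
H(Y|X) = 0.2949 dits

H(X) + H(Y|X) = 0.2983 + 0.2949 = 0.5933 dits

Both sides equal 0.5933 dits. ✓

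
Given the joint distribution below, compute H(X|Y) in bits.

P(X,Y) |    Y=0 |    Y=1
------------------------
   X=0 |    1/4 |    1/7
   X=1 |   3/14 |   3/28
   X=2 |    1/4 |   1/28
1.5311 bits

Using the chain rule: H(X|Y) = H(X,Y) - H(Y)

First, compute H(X,Y) = 2.3942 bits

Marginal P(Y) = (5/7, 2/7)
H(Y) = 0.8631 bits

H(X|Y) = H(X,Y) - H(Y) = 2.3942 - 0.8631 = 1.5311 bits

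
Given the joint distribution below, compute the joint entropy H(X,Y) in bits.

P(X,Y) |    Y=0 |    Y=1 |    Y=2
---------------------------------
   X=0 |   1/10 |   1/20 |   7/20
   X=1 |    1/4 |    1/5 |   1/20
2.2589 bits

Joint entropy is H(X,Y) = -Σ_{x,y} p(x,y) log p(x,y).

Summing over all non-zero entries:
H(X,Y) = -[1/10·log_2(1/10) + 1/20·log_2(1/20) + 7/20·log_2(7/20) + 1/4·log_2(1/4) + 1/5·log_2(1/5) + 1/20·log_2(1/20)]
H(X,Y) = 2.2589 bits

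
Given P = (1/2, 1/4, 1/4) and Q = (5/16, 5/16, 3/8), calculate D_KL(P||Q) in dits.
0.0338 dits

KL divergence: D_KL(P||Q) = Σ p(x) log(p(x)/q(x))

Computing term by term:
  x=0: 1/2 × log_10[(1/2)/(5/16)] = 1/2 × 0.2041 = 0.1021
  x=1: 1/4 × log_10[(1/4)/(5/16)] = 1/4 × -0.0969 = -0.0242
  x=2: 1/4 × log_10[(1/4)/(3/8)] = 1/4 × -0.1761 = -0.0440

D_KL(P||Q) = 0.0338 dits

Note: KL divergence is always non-negative and equals 0 iff P = Q.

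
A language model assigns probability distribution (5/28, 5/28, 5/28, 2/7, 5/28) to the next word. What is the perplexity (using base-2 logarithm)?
4.8963

Perplexity is 2^H (or exp(H) for natural log).

First, H = -Σ p log p = 2.2917 bits
Perplexity = 2^2.2917 = 4.8963

Interpretation: The model's uncertainty is equivalent to choosing uniformly among 4.9 options.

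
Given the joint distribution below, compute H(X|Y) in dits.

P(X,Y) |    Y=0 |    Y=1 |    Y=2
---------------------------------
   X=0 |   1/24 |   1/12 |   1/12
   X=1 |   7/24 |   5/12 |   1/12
0.2026 dits

Using the chain rule: H(X|Y) = H(X,Y) - H(Y)

First, compute H(X,Y) = 0.6418 dits

Marginal P(Y) = (1/3, 1/2, 1/6)
H(Y) = 0.4392 dits

H(X|Y) = H(X,Y) - H(Y) = 0.6418 - 0.4392 = 0.2026 dits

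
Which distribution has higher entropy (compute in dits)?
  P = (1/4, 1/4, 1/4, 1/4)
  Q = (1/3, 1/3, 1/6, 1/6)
P

Computing entropies in dits:
H(P) = 0.6021
H(Q) = 0.5775

Distribution P has higher entropy.

Intuition: The distribution closer to uniform (more spread out) has higher entropy.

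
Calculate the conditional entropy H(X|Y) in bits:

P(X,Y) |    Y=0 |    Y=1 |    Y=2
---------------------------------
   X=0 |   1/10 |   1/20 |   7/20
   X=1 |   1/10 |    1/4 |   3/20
0.8357 bits

Using the chain rule: H(X|Y) = H(X,Y) - H(Y)

First, compute H(X,Y) = 2.3211 bits

Marginal P(Y) = (1/5, 3/10, 1/2)
H(Y) = 1.4855 bits

H(X|Y) = H(X,Y) - H(Y) = 2.3211 - 1.4855 = 0.8357 bits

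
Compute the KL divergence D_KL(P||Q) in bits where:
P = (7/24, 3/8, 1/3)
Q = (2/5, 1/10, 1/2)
0.3872 bits

KL divergence: D_KL(P||Q) = Σ p(x) log(p(x)/q(x))

Computing term by term:
  x=0: 7/24 × log_2[(7/24)/(2/5)] = 7/24 × -0.4557 = -0.1329
  x=1: 3/8 × log_2[(3/8)/(1/10)] = 3/8 × 1.9069 = 0.7151
  x=2: 1/3 × log_2[(1/3)/(1/2)] = 1/3 × -0.5850 = -0.1950

D_KL(P||Q) = 0.3872 bits

Note: KL divergence is always non-negative and equals 0 iff P = Q.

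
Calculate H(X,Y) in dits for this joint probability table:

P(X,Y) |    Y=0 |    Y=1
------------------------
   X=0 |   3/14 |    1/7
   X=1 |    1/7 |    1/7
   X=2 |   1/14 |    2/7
0.7429 dits

Joint entropy is H(X,Y) = -Σ_{x,y} p(x,y) log p(x,y).

Summing over all non-zero entries:
H(X,Y) = -[3/14·log_10(3/14) + 1/7·log_10(1/7) + 1/7·log_10(1/7) + 1/7·log_10(1/7) + 1/14·log_10(1/14) + 2/7·log_10(2/7)]
H(X,Y) = 0.7429 dits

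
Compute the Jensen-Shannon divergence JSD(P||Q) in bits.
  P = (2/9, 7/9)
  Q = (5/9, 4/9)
0.0864 bits

Jensen-Shannon divergence is:
JSD(P||Q) = 0.5 × D_KL(P||M) + 0.5 × D_KL(Q||M)
where M = 0.5 × (P + Q) is the mixture distribution.

M = 0.5 × (2/9, 7/9) + 0.5 × (5/9, 4/9) = (7/18, 11/18)

D_KL(P||M) = 0.0912 bits
D_KL(Q||M) = 0.0817 bits

JSD(P||Q) = 0.5 × 0.0912 + 0.5 × 0.0817 = 0.0864 bits

Unlike KL divergence, JSD is symmetric and bounded: 0 ≤ JSD ≤ log(2).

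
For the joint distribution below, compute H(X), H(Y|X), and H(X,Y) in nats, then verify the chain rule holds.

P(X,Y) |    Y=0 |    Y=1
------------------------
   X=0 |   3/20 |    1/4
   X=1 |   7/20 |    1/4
H(X,Y) = 1.3452, H(X) = 0.6730, H(Y|X) = 0.6721 (all in nats)

Chain rule: H(X,Y) = H(X) + H(Y|X)

Left side — joint entropy directly:
H(X,Y) = -Σ p(x,y) log p(x,y) = 1.3452 nats

Right side — compute H(Y|X) from the conditional distributions:
P(X) = (2/5, 3/5), so H(X) = 0.6730 nats
H(Y|X) = Σ_x P(X=x) · H(Y|X=x):
  P(Y|X=0) = (3/8, 5/8), H(Y|X=0) = 0.6616, weight P(X=0) = 2/5
  P(Y|X=1) = (7/12, 5/12), H(Y|X=1) = 0.6792, weight P(X=1) = 3/5
H(Y|X) = 0.6721 nats

H(X) + H(Y|X) = 0.6730 + 0.6721 = 1.3452 nats

Both sides equal 1.3452 nats. ✓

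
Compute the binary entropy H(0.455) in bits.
0.9941 bits

The binary entropy function is:
H(p) = -p log(p) - (1-p) log(1-p)

H(0.455) = -0.455 × log_2(0.455) - 0.545 × log_2(0.545)
H(0.455) = 0.9941 bits

Note: Binary entropy is maximized at p=0.5 (H=1 bit) and minimized at p=0 or p=1 (H=0).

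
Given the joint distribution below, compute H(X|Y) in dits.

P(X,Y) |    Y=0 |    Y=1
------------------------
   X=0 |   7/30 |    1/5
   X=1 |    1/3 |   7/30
0.2966 dits

Using the chain rule: H(X|Y) = H(X,Y) - H(Y)

First, compute H(X,Y) = 0.5938 dits

Marginal P(Y) = (17/30, 13/30)
H(Y) = 0.2972 dits

H(X|Y) = H(X,Y) - H(Y) = 0.5938 - 0.2972 = 0.2966 dits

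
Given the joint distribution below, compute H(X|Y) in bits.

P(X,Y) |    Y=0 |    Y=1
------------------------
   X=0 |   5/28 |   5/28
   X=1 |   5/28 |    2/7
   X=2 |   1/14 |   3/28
1.4798 bits

Using the chain rule: H(X|Y) = H(X,Y) - H(Y)

First, compute H(X,Y) = 2.4651 bits

Marginal P(Y) = (3/7, 4/7)
H(Y) = 0.9852 bits

H(X|Y) = H(X,Y) - H(Y) = 2.4651 - 0.9852 = 1.4798 bits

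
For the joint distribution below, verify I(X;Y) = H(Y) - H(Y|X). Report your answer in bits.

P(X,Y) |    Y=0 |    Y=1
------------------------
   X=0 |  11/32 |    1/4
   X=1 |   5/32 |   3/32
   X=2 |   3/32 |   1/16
I(X;Y) = 0.0011 bits

Mutual information has multiple equivalent forms:
- I(X;Y) = H(X) - H(X|Y)
- I(X;Y) = H(Y) - H(Y|X)
- I(X;Y) = H(X) + H(Y) - H(X,Y)

Computing all quantities:
H(X) = 1.3650, H(Y) = 0.9745, H(X,Y) = 2.3383
H(X|Y) = 1.3638, H(Y|X) = 0.9733

Verification:
H(X) - H(X|Y) = 1.3650 - 1.3638 = 0.0011
H(Y) - H(Y|X) = 0.9745 - 0.9733 = 0.0011
H(X) + H(Y) - H(X,Y) = 1.3650 + 0.9745 - 2.3383 = 0.0011

All forms give I(X;Y) = 0.0011 bits. ✓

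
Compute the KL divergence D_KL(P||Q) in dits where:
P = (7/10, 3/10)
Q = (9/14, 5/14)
0.0032 dits

KL divergence: D_KL(P||Q) = Σ p(x) log(p(x)/q(x))

Computing term by term:
  x=0: 7/10 × log_10[(7/10)/(9/14)] = 7/10 × 0.0370 = 0.0259
  x=1: 3/10 × log_10[(3/10)/(5/14)] = 3/10 × -0.0757 = -0.0227

D_KL(P||Q) = 0.0032 dits

Note: KL divergence is always non-negative and equals 0 iff P = Q.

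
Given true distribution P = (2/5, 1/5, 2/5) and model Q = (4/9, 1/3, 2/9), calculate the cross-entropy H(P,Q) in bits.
1.6529 bits

Cross-entropy: H(P,Q) = -Σ p(x) log q(x)

Alternatively: H(P,Q) = H(P) + D_KL(P||Q)
H(P) = 1.5219 bits
D_KL(P||Q) = 0.1310 bits

H(P,Q) = 1.5219 + 0.1310 = 1.6529 bits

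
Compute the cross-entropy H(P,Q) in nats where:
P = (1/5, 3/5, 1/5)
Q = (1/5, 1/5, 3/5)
1.3897 nats

Cross-entropy: H(P,Q) = -Σ p(x) log q(x)

Alternatively: H(P,Q) = H(P) + D_KL(P||Q)
H(P) = 0.9503 nats
D_KL(P||Q) = 0.4394 nats

H(P,Q) = 0.9503 + 0.4394 = 1.3897 nats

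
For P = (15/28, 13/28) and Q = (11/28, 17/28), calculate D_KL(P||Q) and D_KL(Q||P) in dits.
D_KL(P||Q) = 0.0181, D_KL(Q||P) = 0.0178

KL divergence is not symmetric: D_KL(P||Q) ≠ D_KL(Q||P) in general.

D_KL(P||Q) = 0.0181 dits
D_KL(Q||P) = 0.0178 dits

No, they are not equal!

This asymmetry is why KL divergence is not a true distance metric.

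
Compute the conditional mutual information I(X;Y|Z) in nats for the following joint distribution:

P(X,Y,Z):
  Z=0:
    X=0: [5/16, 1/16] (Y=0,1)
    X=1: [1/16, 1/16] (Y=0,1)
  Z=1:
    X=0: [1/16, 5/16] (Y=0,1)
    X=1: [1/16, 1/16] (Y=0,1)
0.0511 nats

Conditional mutual information: I(X;Y|Z) = H(X|Z) + H(Y|Z) - H(X,Y|Z)

H(Z) = 0.6931
H(X,Z) = 1.2555 → H(X|Z) = 0.5623
H(Y,Z) = 1.2555 → H(Y|Z) = 0.5623
H(X,Y,Z) = 1.7667 → H(X,Y|Z) = 1.0735

I(X;Y|Z) = 0.5623 + 0.5623 - 1.0735 = 0.0511 nats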